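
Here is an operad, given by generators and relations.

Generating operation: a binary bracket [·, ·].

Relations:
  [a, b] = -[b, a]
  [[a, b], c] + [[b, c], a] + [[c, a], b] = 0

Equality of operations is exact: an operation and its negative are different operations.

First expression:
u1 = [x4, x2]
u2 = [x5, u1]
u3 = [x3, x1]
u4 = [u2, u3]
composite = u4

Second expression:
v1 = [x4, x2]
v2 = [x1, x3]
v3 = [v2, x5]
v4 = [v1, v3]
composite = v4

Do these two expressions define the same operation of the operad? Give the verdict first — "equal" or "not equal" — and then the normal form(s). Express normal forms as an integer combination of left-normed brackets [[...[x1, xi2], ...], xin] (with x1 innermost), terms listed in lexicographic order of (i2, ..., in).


not equal: they reduce to [[[[x1, x3], x2], x4], x5] - [[[[x1, x3], x4], x2], x5] - [[[[x1, x3], x5], x2], x4] + [[[[x1, x3], x5], x4], x2] and [[[[x1, x3], x5], x2], x4] - [[[[x1, x3], x5], x4], x2]

Normal form of the first expression: [[[[x1, x3], x2], x4], x5] - [[[[x1, x3], x4], x2], x5] - [[[[x1, x3], x5], x2], x4] + [[[[x1, x3], x5], x4], x2]
Normal form of the second expression: [[[[x1, x3], x5], x2], x4] - [[[[x1, x3], x5], x4], x2]
Distinct normal forms: not equal.


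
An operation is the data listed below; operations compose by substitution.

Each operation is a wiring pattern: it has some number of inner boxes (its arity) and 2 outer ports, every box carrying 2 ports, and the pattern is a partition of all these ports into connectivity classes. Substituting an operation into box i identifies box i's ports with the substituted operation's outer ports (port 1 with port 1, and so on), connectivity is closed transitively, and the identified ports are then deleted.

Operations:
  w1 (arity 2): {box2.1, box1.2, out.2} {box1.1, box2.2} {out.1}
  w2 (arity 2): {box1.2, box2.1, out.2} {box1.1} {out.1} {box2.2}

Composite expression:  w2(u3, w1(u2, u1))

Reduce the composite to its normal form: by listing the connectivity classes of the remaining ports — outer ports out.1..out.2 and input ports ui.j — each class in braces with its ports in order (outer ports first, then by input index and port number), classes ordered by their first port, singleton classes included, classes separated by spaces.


Two ports join when wires chain via w2-identified ports.
composing w1 on (u2, u1), with out.j its own outer ports: {out.1} {out.2, u1.1, u2.2} {u1.2, u2.1}
composing w2 on (u3, u2, u1), with out.j its own outer ports: {out.1} {out.2, u3.2} {u1.1, u2.2} {u1.2, u2.1} {u3.1}

{out.1} {out.2, u3.2} {u1.1, u2.2} {u1.2, u2.1} {u3.1}


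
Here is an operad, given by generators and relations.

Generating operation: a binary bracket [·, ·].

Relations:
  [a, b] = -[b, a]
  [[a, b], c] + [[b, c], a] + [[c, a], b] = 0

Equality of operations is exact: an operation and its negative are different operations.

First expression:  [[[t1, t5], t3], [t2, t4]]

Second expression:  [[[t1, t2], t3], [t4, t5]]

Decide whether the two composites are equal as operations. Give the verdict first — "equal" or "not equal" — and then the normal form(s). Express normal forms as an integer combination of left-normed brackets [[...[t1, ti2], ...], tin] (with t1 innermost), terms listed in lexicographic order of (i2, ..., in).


not equal — first [[[[t1, t5], t3], t2], t4] - [[[[t1, t5], t3], t4], t2], second [[[[t1, t2], t3], t4], t5] - [[[[t1, t2], t3], t5], t4]

The first expression, normalized: [[[[t1, t5], t3], t2], t4] - [[[[t1, t5], t3], t4], t2]
The second expression, normalized: [[[[t1, t2], t3], t4], t5] - [[[[t1, t2], t3], t5], t4]
The normal forms differ: not equal.


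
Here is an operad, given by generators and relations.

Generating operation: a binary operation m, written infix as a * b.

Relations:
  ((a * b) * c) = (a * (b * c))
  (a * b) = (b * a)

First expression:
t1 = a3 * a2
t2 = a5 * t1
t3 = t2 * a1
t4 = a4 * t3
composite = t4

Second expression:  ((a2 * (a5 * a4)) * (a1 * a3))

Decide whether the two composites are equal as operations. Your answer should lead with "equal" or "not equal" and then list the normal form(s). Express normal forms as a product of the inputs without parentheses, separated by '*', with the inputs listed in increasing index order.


equal; the common form is a1 * a2 * a3 * a4 * a5

Reducing the first expression gives a1 * a2 * a3 * a4 * a5
Reducing the second expression gives a1 * a2 * a3 * a4 * a5
The forms coincide; equal.


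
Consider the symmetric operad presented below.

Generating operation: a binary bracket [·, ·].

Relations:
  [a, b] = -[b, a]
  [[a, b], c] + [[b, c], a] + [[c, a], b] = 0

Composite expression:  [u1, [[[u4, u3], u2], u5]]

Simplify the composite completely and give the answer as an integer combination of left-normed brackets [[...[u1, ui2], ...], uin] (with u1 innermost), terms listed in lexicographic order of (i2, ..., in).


[[[[u1, u2], u3], u4], u5] - [[[[u1, u2], u4], u3], u5] - [[[[u1, u3], u4], u2], u5] + [[[[u1, u4], u3], u2], u5] - [[[[u1, u5], u2], u3], u4] + [[[[u1, u5], u2], u4], u3] + [[[[u1, u5], u3], u4], u2] - [[[[u1, u5], u4], u3], u2]

Left-normed coefficients sit on the u1-initial expansion words.
Composite bracket: [u1, [[[u4, u3], u2], u5]]
Expanding via [a, b] = ab - ba: 16 signed words (2^4 = 16).
The u1-initial words carry the normal form:
  word u1u2u3u4u5 has sign +1, contributing +[[[[u1, u2], u3], u4], u5]
  word u1u2u4u3u5 has sign -1, contributing -[[[[u1, u2], u4], u3], u5]
  word u1u3u4u2u5 has sign -1, contributing -[[[[u1, u3], u4], u2], u5]
  word u1u4u3u2u5 has sign +1, contributing +[[[[u1, u4], u3], u2], u5]
  word u1u5u2u3u4 has sign -1, contributing -[[[[u1, u5], u2], u3], u4]
  word u1u5u2u4u3 has sign +1, contributing +[[[[u1, u5], u2], u4], u3]
  word u1u5u3u4u2 has sign +1, contributing +[[[[u1, u5], u3], u4], u2]
  word u1u5u4u3u2 has sign -1, contributing -[[[[u1, u5], u4], u3], u2]


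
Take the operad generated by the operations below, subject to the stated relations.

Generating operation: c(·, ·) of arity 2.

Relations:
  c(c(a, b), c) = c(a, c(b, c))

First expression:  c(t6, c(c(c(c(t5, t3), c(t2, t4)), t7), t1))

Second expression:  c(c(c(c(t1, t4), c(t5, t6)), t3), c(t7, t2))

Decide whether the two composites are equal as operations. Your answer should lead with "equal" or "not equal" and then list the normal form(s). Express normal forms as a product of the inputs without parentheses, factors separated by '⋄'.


not equal; first: t6 ⋄ t5 ⋄ t3 ⋄ t2 ⋄ t4 ⋄ t7 ⋄ t1; second: t1 ⋄ t4 ⋄ t5 ⋄ t6 ⋄ t3 ⋄ t7 ⋄ t2


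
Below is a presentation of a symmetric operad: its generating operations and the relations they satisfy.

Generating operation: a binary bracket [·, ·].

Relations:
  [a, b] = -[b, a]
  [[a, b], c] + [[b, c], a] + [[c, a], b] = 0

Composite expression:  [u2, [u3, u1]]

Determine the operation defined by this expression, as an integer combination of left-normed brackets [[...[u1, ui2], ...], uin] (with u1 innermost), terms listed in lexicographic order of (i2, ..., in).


[[u1, u3], u2]

A multilinear Lie element is pinned by u1-initial words (u1 innermost).
Composite bracket: [u2, [u3, u1]]
Under [a, b] = ab - ba we get 4 signed associative words (2^2 = 4).
Coefficients come from the u1-initial words:
  u1u3u2 (sign +1) contributes +[[u1, u3], u2]


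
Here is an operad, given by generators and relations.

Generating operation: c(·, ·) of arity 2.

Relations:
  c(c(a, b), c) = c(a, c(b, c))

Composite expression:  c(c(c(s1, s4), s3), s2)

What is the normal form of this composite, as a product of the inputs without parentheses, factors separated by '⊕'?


s1 ⊕ s4 ⊕ s3 ⊕ s2

Every regrouping of c is equal, so read the s-inputs in written order.
c(s1, s4) linearizes to s1 ⊕ s4
c(c(s1, s4), s3) linearizes to s1 ⊕ s4 ⊕ s3
c(c(c(s1, s4), s3), s2) linearizes to s1 ⊕ s4 ⊕ s3 ⊕ s2


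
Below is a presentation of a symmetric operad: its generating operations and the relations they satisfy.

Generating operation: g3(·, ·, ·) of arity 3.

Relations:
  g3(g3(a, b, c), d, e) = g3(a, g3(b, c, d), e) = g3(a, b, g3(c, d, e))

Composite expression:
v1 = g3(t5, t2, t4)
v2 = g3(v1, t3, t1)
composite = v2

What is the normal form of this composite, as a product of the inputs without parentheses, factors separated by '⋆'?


Associativity of g3 dissolves the nesting; only the t-input order survives.
g3(t5, t2, t4) spells out as t5 ⋆ t2 ⋆ t4
g3(g3(t5, t2, t4), t3, t1) spells out as t5 ⋆ t2 ⋆ t4 ⋆ t3 ⋆ t1

t5 ⋆ t2 ⋆ t4 ⋆ t3 ⋆ t1


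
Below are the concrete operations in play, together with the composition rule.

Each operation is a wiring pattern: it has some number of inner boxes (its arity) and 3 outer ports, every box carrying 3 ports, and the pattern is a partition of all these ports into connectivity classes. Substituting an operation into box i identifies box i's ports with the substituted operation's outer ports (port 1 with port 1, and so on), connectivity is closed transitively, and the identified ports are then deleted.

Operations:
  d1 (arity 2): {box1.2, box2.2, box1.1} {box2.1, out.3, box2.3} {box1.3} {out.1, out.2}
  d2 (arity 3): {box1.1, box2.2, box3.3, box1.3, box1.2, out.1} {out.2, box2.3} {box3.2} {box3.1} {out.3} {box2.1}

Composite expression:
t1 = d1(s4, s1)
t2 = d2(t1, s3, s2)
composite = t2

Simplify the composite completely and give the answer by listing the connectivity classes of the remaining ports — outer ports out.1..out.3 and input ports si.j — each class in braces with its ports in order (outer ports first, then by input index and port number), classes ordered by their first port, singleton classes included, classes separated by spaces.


After gluing at d2, chains via deleted ports link the s-ports.
through d1, on inputs (s4, s1): {out.1, out.2} {out.3, s1.1, s1.3} {s1.2, s4.1, s4.2} {s4.3} (out.j = stage outer ports)
through d2, on inputs (s4, s1, s3, s2): {out.1, s1.1, s1.3, s2.3, s3.2} {out.2, s3.3} {out.3} {s1.2, s4.1, s4.2} {s2.1} {s2.2} {s3.1} {s4.3} (out.j = stage outer ports)

{out.1, s1.1, s1.3, s2.3, s3.2} {out.2, s3.3} {out.3} {s1.2, s4.1, s4.2} {s2.1} {s2.2} {s3.1} {s4.3}


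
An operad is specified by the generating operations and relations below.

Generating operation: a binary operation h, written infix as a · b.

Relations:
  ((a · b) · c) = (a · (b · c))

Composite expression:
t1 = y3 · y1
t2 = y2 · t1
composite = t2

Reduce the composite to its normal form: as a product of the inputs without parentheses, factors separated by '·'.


y2 · y3 · y1

Key point: h is associative — brackets drop, the y-order remains.
(y3 · y1) unparenthesizes to y3 · y1
(y2 · (y3 · y1)) unparenthesizes to y2 · y3 · y1


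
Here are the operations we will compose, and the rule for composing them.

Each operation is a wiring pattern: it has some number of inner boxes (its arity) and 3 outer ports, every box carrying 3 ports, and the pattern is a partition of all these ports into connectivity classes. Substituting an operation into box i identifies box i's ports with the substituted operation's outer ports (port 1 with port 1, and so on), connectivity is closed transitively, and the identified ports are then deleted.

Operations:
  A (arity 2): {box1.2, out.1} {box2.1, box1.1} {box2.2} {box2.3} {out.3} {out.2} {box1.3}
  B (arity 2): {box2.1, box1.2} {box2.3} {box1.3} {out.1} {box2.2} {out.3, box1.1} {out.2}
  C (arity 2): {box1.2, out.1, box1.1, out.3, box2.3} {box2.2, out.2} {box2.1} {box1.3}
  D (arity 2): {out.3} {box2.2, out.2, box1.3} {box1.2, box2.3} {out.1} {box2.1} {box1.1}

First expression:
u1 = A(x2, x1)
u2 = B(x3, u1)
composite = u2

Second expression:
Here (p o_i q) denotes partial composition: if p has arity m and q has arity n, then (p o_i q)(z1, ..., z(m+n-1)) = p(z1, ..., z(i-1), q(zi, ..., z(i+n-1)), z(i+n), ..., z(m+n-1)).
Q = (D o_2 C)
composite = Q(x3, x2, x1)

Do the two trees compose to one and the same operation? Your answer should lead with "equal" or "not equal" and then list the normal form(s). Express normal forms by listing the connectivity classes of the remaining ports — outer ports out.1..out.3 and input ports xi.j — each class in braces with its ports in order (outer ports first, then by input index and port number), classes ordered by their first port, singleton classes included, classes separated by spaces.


Normal form of the first expression: {out.1} {out.2} {out.3, x3.1} {x1.1, x2.1} {x1.2} {x1.3} {x2.2, x3.2} {x2.3} {x3.3}
Normal form of the second expression: {out.1} {out.2, x1.2, x3.3} {out.3} {x1.1} {x1.3, x2.1, x2.2, x3.2} {x2.3} {x3.1}
Distinct normal forms: not equal.

not equal; first: {out.1} {out.2} {out.3, x3.1} {x1.1, x2.1} {x1.2} {x1.3} {x2.2, x3.2} {x2.3} {x3.3}; second: {out.1} {out.2, x1.2, x3.3} {out.3} {x1.1} {x1.3, x2.1, x2.2, x3.2} {x2.3} {x3.1}


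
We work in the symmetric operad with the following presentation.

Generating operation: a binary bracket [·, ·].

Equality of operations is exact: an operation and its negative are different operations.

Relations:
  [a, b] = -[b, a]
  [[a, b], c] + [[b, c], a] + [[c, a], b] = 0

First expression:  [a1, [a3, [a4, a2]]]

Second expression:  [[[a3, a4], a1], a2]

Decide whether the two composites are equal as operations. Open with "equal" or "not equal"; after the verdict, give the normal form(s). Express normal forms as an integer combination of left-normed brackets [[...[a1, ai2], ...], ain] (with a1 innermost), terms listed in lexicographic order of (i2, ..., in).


Normal form of the first expression: [[[a1, a2], a4], a3] - [[[a1, a3], a2], a4] + [[[a1, a3], a4], a2] - [[[a1, a4], a2], a3]
Normal form of the second expression: -[[[a1, a3], a4], a2] + [[[a1, a4], a3], a2]
The normal forms differ: not equal.

not equal; the first gives [[[a1, a2], a4], a3] - [[[a1, a3], a2], a4] + [[[a1, a3], a4], a2] - [[[a1, a4], a2], a3] and the second -[[[a1, a3], a4], a2] + [[[a1, a4], a3], a2]


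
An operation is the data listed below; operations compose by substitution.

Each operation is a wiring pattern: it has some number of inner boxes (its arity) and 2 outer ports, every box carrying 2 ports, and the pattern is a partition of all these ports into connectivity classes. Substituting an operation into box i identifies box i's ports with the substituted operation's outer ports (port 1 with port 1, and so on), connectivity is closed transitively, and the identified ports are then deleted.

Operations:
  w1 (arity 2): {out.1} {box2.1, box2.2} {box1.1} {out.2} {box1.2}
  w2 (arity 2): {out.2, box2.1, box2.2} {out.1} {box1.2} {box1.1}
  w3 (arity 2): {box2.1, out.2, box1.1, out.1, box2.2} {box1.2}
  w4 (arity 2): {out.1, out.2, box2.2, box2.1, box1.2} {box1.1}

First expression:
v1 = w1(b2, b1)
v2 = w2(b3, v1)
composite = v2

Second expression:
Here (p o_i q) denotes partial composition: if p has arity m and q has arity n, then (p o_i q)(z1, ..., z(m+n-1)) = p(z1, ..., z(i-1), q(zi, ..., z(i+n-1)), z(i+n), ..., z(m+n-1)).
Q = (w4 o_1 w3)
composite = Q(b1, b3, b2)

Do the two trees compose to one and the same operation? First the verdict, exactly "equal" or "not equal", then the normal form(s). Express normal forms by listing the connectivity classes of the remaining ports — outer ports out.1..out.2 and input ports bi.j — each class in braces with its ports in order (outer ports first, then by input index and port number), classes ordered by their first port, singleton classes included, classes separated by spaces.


not equal — first {out.1} {out.2} {b1.1, b1.2} {b2.1} {b2.2} {b3.1} {b3.2}, second {out.1, out.2, b1.1, b2.1, b2.2, b3.1, b3.2} {b1.2}

Reducing the first expression gives {out.1} {out.2} {b1.1, b1.2} {b2.1} {b2.2} {b3.1} {b3.2}
Reducing the second expression gives {out.1, out.2, b1.1, b2.1, b2.2, b3.1, b3.2} {b1.2}
Distinct normal forms: not equal.


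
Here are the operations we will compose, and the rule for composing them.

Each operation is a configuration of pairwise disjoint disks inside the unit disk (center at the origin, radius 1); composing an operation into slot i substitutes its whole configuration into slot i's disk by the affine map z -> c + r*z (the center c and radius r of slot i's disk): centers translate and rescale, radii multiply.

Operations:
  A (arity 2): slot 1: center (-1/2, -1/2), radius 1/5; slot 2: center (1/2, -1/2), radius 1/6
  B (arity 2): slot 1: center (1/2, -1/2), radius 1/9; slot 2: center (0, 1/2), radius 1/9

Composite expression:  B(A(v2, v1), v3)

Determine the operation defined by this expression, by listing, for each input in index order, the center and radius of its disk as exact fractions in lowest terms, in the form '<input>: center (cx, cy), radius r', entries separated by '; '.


v1: center (5/9, -5/9), radius 1/54; v2: center (4/9, -5/9), radius 1/45; v3: center (0, 1/2), radius 1/9


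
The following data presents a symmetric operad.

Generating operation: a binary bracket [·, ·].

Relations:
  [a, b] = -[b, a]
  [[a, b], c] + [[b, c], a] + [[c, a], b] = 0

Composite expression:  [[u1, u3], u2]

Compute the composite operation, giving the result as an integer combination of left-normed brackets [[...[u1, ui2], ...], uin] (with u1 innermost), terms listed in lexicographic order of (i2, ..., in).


[[u1, u3], u2]

A multilinear Lie element is pinned by u1-initial words (u1 innermost).
Composite bracket: [[u1, u3], u2]
Under [a, b] = ab - ba we get 4 signed associative words (2^2 = 4).
Only words starting with u1 matter:
  sign of u1u3u2 is +1, so it contributes +[[u1, u3], u2]


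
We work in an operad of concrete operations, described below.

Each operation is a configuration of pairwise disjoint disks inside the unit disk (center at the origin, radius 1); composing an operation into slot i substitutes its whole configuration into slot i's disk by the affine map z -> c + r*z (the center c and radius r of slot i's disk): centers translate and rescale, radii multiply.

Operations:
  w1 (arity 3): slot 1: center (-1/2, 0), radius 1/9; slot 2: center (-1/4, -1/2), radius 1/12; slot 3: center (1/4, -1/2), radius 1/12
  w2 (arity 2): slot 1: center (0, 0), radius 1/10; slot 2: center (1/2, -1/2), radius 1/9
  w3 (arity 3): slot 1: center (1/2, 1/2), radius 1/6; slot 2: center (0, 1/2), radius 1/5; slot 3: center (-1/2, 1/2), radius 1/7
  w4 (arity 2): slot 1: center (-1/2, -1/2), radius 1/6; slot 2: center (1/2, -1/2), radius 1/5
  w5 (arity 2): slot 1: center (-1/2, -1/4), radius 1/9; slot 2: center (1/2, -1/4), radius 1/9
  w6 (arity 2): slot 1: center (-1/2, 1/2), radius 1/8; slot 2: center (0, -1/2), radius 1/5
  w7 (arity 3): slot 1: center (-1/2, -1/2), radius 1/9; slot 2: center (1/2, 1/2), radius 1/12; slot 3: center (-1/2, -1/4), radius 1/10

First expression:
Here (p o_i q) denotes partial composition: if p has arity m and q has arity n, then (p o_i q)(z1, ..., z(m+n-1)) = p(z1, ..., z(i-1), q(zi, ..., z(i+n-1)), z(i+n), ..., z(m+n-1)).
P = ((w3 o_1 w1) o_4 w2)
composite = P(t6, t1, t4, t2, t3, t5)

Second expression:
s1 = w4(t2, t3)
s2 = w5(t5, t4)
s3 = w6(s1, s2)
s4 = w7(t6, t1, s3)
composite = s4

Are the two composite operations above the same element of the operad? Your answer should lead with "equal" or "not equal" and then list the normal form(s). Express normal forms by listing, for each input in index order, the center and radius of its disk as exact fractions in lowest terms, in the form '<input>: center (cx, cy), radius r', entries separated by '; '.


not equal; the first gives t1: center (11/24, 5/12), radius 1/72; t2: center (0, 1/2), radius 1/50; t3: center (1/10, 2/5), radius 1/45; t4: center (13/24, 5/12), radius 1/72; t5: center (-1/2, 1/2), radius 1/7; t6: center (5/12, 1/2), radius 1/54 and the second t1: center (1/2, 1/2), radius 1/12; t2: center (-89/160, -33/160), radius 1/480; t3: center (-87/160, -33/160), radius 1/400; t4: center (-49/100, -61/200), radius 1/450; t5: center (-51/100, -61/200), radius 1/450; t6: center (-1/2, -1/2), radius 1/9

In normal form, the first expression is t1: center (11/24, 5/12), radius 1/72; t2: center (0, 1/2), radius 1/50; t3: center (1/10, 2/5), radius 1/45; t4: center (13/24, 5/12), radius 1/72; t5: center (-1/2, 1/2), radius 1/7; t6: center (5/12, 1/2), radius 1/54
In normal form, the second expression is t1: center (1/2, 1/2), radius 1/12; t2: center (-89/160, -33/160), radius 1/480; t3: center (-87/160, -33/160), radius 1/400; t4: center (-49/100, -61/200), radius 1/450; t5: center (-51/100, -61/200), radius 1/450; t6: center (-1/2, -1/2), radius 1/9
The normal forms differ: not equal.


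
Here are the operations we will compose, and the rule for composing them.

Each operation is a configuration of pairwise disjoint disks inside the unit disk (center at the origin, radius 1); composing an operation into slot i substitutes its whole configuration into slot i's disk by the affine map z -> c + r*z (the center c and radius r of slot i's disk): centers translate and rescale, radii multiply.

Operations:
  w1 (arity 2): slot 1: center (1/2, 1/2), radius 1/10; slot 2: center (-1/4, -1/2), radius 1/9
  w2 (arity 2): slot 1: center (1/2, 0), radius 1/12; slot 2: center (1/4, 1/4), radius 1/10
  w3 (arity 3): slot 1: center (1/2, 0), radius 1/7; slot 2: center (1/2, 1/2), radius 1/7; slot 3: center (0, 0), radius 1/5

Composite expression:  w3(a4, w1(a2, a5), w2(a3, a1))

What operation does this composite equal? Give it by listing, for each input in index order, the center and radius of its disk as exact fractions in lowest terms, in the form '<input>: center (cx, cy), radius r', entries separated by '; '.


a1: center (1/20, 1/20), radius 1/50; a2: center (4/7, 4/7), radius 1/70; a3: center (1/10, 0), radius 1/60; a4: center (1/2, 0), radius 1/7; a5: center (13/28, 3/7), radius 1/63

Follow each a-input down from w3: c' goes to c + r*c', radius to r*r'.
input a4: applying the 1 nested substitution gives center (1/2, 0), radius 1/7
input a2: applying the 2 nested substitutions gives center (4/7, 4/7), radius 1/70
input a5: applying the 2 nested substitutions gives center (13/28, 3/7), radius 1/63
input a3: applying the 2 nested substitutions gives center (1/10, 0), radius 1/60
input a1: applying the 2 nested substitutions gives center (1/20, 1/20), radius 1/50


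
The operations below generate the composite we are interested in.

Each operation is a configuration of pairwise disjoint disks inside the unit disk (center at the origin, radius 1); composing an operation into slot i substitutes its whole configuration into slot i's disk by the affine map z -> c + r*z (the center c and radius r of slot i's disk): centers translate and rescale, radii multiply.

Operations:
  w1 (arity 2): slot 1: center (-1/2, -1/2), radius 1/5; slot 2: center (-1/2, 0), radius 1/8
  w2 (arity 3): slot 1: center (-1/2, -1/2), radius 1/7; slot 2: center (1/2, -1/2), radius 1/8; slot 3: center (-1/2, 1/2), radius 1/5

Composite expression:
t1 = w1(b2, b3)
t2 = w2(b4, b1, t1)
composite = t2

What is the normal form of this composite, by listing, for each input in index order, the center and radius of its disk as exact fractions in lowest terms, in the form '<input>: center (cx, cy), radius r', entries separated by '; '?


b1: center (1/2, -1/2), radius 1/8; b2: center (-3/5, 2/5), radius 1/25; b3: center (-3/5, 1/2), radius 1/40; b4: center (-1/2, -1/2), radius 1/7

Only the slot chain above each b matters under w2; compose those maps.
for b4, the 1-step affine chain lands on center (-1/2, -1/2), radius 1/7
for b1, the 1-step affine chain lands on center (1/2, -1/2), radius 1/8
for b2, the 2-step affine chain lands on center (-3/5, 2/5), radius 1/25
for b3, the 2-step affine chain lands on center (-3/5, 1/2), radius 1/40


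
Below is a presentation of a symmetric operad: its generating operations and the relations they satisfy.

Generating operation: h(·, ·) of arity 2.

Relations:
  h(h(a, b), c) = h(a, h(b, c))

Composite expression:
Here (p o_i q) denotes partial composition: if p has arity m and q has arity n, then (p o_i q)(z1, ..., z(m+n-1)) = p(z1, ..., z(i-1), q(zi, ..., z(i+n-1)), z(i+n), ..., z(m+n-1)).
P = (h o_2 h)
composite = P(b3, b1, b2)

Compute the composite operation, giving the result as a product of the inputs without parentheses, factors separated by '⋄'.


b3 ⋄ b1 ⋄ b2

Key point: h is associative — brackets drop, the b-order remains.
h(b1, b2) linearizes to b1 ⋄ b2
h(b3, h(b1, b2)) linearizes to b3 ⋄ b1 ⋄ b2


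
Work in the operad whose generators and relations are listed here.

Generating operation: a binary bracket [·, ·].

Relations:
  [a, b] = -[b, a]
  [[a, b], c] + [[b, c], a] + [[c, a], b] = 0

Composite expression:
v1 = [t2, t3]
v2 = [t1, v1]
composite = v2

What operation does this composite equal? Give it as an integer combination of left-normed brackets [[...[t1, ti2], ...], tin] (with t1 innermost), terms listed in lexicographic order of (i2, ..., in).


A multilinear Lie element is pinned by t1-initial words (t1 innermost).
Composite bracket: [t1, [t2, t3]]
Each bracket splits as ab - ba, giving 4 signed words (2^2 = 4).
Only words starting with t1 matter:
  t1t2t3 (sign +1) contributes +[[t1, t2], t3]
  t1t3t2 (sign -1) contributes -[[t1, t3], t2]

[[t1, t2], t3] - [[t1, t3], t2]


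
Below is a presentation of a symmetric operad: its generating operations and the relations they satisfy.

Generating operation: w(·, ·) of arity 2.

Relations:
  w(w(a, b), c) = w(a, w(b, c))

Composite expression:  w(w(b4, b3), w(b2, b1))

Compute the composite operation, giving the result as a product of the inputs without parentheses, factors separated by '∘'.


b4 ∘ b3 ∘ b2 ∘ b1


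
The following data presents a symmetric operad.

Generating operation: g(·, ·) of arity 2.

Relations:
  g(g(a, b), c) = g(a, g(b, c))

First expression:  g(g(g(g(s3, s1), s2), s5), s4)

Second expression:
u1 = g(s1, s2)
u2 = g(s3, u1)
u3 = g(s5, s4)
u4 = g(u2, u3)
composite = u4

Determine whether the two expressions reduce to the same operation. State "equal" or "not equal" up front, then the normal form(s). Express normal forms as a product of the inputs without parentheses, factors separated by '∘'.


equal: each reduces to s3 ∘ s1 ∘ s2 ∘ s5 ∘ s4

The first expression reduces to s3 ∘ s1 ∘ s2 ∘ s5 ∘ s4
The second expression reduces to s3 ∘ s1 ∘ s2 ∘ s5 ∘ s4
The forms coincide; equal.


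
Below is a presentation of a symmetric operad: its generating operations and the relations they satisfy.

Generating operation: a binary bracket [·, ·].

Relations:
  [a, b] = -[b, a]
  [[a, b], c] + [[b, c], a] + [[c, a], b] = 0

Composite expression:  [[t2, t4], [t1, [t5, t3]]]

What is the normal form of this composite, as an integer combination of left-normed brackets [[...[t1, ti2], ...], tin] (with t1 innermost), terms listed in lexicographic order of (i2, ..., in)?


[[[[t1, t3], t5], t2], t4] - [[[[t1, t3], t5], t4], t2] - [[[[t1, t5], t3], t2], t4] + [[[[t1, t5], t3], t4], t2]


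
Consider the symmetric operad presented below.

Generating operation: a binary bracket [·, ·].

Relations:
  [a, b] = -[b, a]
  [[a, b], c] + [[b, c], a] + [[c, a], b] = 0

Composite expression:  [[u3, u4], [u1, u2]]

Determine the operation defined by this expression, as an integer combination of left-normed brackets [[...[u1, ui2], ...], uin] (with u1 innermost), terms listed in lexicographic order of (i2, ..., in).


-[[[u1, u2], u3], u4] + [[[u1, u2], u4], u3]

Antisymmetry and Jacobi reduce to u1-anchored left-normed brackets.
Composite bracket: [[u3, u4], [u1, u2]]
Each bracket splits as ab - ba, giving 8 signed words (2^3 = 8).
Only words starting with u1 matter:
  word u1u2u3u4 has sign -1, contributing -[[[u1, u2], u3], u4]
  word u1u2u4u3 has sign +1, contributing +[[[u1, u2], u4], u3]


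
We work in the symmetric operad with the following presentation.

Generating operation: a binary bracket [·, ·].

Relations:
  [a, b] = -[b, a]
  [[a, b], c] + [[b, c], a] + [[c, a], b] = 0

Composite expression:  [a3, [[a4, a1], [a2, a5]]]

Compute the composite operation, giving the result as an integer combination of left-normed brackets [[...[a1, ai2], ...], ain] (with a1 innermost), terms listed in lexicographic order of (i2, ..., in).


Left-normed coefficients sit on the a1-initial expansion words.
Composite bracket: [a3, [[a4, a1], [a2, a5]]]
Applying ab - ba throughout gives 16 signed words (2^4 = 16).
The a1-initial words carry the normal form:
  sign of a1a4a2a5a3 is +1, so it contributes +[[[[a1, a4], a2], a5], a3]
  sign of a1a4a5a2a3 is -1, so it contributes -[[[[a1, a4], a5], a2], a3]

[[[[a1, a4], a2], a5], a3] - [[[[a1, a4], a5], a2], a3]


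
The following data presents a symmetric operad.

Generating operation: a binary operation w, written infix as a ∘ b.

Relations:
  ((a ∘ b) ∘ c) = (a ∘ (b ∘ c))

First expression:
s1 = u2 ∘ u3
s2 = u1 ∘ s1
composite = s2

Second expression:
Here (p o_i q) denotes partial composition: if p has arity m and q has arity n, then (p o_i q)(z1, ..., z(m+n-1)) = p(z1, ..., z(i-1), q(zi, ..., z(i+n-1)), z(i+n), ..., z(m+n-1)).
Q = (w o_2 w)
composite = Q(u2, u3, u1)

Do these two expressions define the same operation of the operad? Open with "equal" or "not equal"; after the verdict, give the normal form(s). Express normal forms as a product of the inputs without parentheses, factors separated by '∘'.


not equal — first u1 ∘ u2 ∘ u3, second u2 ∘ u3 ∘ u1


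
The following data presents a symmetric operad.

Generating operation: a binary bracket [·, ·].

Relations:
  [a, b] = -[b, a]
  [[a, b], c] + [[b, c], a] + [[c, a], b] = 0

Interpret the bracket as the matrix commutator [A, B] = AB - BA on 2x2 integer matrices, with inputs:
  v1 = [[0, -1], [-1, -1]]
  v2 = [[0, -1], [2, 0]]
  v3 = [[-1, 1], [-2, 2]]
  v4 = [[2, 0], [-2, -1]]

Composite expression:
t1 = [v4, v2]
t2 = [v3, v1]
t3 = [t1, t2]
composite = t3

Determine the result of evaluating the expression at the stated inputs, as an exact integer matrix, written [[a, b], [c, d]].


[[27, -26], [16, -27]]

[v4, v2] = [[-2, -3], [-6, 2]]
[v3, v1] = [[-3, 2], [-5, 3]]
[[v4, v2], [v3, v1]] = [[27, -26], [16, -27]]


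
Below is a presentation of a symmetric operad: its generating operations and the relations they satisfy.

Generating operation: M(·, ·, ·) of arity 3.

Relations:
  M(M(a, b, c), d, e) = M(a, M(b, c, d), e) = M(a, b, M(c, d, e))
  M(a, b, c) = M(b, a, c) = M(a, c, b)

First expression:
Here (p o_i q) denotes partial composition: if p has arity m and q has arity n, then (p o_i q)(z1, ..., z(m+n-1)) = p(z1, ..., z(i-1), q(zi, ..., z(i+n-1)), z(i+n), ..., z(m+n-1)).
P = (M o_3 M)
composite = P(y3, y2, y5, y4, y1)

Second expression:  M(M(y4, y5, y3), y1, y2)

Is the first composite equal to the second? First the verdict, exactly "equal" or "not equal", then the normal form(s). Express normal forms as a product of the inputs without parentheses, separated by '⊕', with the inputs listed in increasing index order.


equal; the common form is y1 ⊕ y2 ⊕ y3 ⊕ y4 ⊕ y5

The first composite normalizes to y1 ⊕ y2 ⊕ y3 ⊕ y4 ⊕ y5
The second composite normalizes to y1 ⊕ y2 ⊕ y3 ⊕ y4 ⊕ y5
Same normal form: equal.


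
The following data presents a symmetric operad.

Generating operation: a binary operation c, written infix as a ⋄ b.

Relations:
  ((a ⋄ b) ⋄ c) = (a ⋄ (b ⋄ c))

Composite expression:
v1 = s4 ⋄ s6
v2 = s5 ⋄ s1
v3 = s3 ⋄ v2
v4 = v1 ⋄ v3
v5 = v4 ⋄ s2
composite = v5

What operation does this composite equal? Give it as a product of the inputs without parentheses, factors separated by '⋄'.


s4 ⋄ s6 ⋄ s3 ⋄ s5 ⋄ s1 ⋄ s2

Under associativity of c, the answer is the s's in reading order.
(s4 ⋄ s6) collapses to s4 ⋄ s6
(s5 ⋄ s1) collapses to s5 ⋄ s1
(s3 ⋄ (s5 ⋄ s1)) collapses to s3 ⋄ s5 ⋄ s1
((s4 ⋄ s6) ⋄ (s3 ⋄ (s5 ⋄ s1))) collapses to s4 ⋄ s6 ⋄ s3 ⋄ s5 ⋄ s1
(((s4 ⋄ s6) ⋄ (s3 ⋄ (s5 ⋄ s1))) ⋄ s2) collapses to s4 ⋄ s6 ⋄ s3 ⋄ s5 ⋄ s1 ⋄ s2


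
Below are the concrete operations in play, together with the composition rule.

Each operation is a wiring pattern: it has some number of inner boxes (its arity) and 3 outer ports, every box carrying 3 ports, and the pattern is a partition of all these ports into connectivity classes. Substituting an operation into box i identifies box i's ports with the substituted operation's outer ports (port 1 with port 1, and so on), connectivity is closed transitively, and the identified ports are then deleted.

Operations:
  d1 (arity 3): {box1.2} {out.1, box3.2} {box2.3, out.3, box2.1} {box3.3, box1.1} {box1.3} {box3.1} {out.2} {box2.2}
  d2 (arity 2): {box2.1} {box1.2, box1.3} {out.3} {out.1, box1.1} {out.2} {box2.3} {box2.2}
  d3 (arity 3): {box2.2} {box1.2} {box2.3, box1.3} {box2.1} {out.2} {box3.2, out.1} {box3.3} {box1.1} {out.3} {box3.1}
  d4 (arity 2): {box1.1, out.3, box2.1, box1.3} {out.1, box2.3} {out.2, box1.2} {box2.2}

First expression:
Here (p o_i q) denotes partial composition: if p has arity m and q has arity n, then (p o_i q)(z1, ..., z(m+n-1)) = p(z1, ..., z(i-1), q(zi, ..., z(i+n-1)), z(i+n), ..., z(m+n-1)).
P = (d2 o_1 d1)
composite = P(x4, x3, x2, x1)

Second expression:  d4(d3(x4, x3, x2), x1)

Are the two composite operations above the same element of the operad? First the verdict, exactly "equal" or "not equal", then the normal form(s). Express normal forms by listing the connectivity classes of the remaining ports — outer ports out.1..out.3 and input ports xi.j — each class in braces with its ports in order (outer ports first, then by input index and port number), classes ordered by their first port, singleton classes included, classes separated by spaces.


In normal form, the first expression is {out.1, x2.2} {out.2} {out.3} {x1.1} {x1.2} {x1.3} {x2.1} {x2.3, x4.1} {x3.1, x3.3} {x3.2} {x4.2} {x4.3}
In normal form, the second expression is {out.1, x1.3} {out.2} {out.3, x1.1, x2.2} {x1.2} {x2.1} {x2.3} {x3.1} {x3.2} {x3.3, x4.3} {x4.1} {x4.2}
Different reductions; not equal.

not equal: they reduce to {out.1, x2.2} {out.2} {out.3} {x1.1} {x1.2} {x1.3} {x2.1} {x2.3, x4.1} {x3.1, x3.3} {x3.2} {x4.2} {x4.3} and {out.1, x1.3} {out.2} {out.3, x1.1, x2.2} {x1.2} {x2.1} {x2.3} {x3.1} {x3.2} {x3.3, x4.3} {x4.1} {x4.2}


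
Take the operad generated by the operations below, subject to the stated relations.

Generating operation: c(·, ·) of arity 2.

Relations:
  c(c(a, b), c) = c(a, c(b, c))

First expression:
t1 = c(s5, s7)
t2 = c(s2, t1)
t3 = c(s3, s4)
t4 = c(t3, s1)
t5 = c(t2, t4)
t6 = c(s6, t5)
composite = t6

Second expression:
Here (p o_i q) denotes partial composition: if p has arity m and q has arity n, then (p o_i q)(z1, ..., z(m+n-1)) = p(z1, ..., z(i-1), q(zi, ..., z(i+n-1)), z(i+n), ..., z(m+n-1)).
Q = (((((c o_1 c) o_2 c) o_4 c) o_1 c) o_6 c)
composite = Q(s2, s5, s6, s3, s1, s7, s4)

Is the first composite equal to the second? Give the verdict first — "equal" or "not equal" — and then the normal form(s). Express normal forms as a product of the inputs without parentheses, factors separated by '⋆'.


not equal: they reduce to s6 ⋆ s2 ⋆ s5 ⋆ s7 ⋆ s3 ⋆ s4 ⋆ s1 and s2 ⋆ s5 ⋆ s6 ⋆ s3 ⋆ s1 ⋆ s7 ⋆ s4

Normal form of the first expression: s6 ⋆ s2 ⋆ s5 ⋆ s7 ⋆ s3 ⋆ s4 ⋆ s1
Normal form of the second expression: s2 ⋆ s5 ⋆ s6 ⋆ s3 ⋆ s1 ⋆ s7 ⋆ s4
Distinct normal forms: not equal.


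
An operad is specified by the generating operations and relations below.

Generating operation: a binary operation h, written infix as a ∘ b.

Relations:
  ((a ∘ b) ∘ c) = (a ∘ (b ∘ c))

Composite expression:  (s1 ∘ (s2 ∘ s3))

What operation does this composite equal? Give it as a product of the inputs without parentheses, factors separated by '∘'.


s1 ∘ s2 ∘ s3

Key point: h is associative — brackets drop, the s-order remains.
(s2 ∘ s3) reduces to s2 ∘ s3
(s1 ∘ (s2 ∘ s3)) reduces to s1 ∘ s2 ∘ s3


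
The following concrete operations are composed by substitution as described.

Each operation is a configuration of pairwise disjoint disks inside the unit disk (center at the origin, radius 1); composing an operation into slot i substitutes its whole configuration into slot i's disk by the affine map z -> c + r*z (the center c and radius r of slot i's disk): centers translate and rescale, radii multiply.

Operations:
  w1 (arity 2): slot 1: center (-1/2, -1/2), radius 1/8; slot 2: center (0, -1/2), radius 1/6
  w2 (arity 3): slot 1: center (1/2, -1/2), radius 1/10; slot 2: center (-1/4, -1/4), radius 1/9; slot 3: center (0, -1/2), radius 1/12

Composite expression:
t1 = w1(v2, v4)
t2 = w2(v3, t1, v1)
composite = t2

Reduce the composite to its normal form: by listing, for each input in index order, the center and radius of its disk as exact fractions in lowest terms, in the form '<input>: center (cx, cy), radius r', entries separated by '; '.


v1: center (0, -1/2), radius 1/12; v2: center (-11/36, -11/36), radius 1/72; v3: center (1/2, -1/2), radius 1/10; v4: center (-1/4, -11/36), radius 1/54

Each v-disk chains the slot maps above it in w2; radii multiply.
input v3: composing its 1 substitution step yields center (1/2, -1/2), radius 1/10
input v2: composing its 2 substitution steps yields center (-11/36, -11/36), radius 1/72
input v4: composing its 2 substitution steps yields center (-1/4, -11/36), radius 1/54
input v1: composing its 1 substitution step yields center (0, -1/2), radius 1/12


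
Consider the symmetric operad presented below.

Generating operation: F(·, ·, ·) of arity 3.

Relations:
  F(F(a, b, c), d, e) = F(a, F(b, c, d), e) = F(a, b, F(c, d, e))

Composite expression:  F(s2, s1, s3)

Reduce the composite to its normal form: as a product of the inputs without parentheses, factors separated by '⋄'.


s2 ⋄ s1 ⋄ s3

Every regrouping of F is equal, so read the s-inputs in written order.
F(s2, s1, s3) flattens to s2 ⋄ s1 ⋄ s3


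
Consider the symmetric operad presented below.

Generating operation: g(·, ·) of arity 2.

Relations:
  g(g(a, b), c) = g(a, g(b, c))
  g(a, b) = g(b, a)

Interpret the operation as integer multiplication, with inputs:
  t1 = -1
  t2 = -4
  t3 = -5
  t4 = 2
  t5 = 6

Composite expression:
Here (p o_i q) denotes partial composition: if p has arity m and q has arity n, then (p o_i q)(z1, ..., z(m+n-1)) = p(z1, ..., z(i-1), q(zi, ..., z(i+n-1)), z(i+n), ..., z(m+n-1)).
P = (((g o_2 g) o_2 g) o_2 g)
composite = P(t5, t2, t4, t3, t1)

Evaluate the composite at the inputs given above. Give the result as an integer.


g(t2, t4) = -8
g(g(t2, t4), t3) = 40
g(g(g(t2, t4), t3), t1) = -40
g(t5, g(g(g(t2, t4), t3), t1)) = -240

-240


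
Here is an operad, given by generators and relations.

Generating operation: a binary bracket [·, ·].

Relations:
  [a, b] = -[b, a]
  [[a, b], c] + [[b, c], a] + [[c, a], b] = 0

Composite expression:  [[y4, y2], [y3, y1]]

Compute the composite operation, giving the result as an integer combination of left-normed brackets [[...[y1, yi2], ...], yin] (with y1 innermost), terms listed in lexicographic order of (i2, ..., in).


-[[[y1, y3], y2], y4] + [[[y1, y3], y4], y2]

Expand each bracket as ab - ba; the y1-initial words give the coefficients.
Composite bracket: [[y4, y2], [y3, y1]]
The bracket unfolds into 8 signed words via [a, b] = ab - ba (2^3 = 8).
Keep just the words that open with y1:
  y1y3y2y4 (sign -1) contributes -[[[y1, y3], y2], y4]
  y1y3y4y2 (sign +1) contributes +[[[y1, y3], y4], y2]


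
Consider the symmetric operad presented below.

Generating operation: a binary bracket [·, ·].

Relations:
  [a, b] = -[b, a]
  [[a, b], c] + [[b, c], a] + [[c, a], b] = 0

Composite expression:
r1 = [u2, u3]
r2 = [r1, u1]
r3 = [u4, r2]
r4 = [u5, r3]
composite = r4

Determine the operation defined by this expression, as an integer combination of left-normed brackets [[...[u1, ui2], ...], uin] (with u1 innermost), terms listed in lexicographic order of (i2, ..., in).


Expand each bracket as ab - ba; the u1-initial words give the coefficients.
Composite bracket: [u5, [u4, [[u2, u3], u1]]]
Each bracket splits as ab - ba, giving 16 signed words (2^4 = 16).
Words beginning with u1 determine it all:
  u1u2u3u4u5 appears with sign -1, giving the term -[[[[u1, u2], u3], u4], u5]
  u1u3u2u4u5 appears with sign +1, giving the term +[[[[u1, u3], u2], u4], u5]

-[[[[u1, u2], u3], u4], u5] + [[[[u1, u3], u2], u4], u5]
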